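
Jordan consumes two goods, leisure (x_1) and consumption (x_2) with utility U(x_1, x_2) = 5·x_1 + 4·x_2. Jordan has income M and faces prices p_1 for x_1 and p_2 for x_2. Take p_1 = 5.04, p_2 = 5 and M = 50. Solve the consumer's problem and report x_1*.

Perfect substitutes: compare marginal utility per dollar. 5/p_1 vs 4/p_2 → 0.9921 vs 0.8.
x_1 gives more utility per dollar, so spend all income on x_1: x_1* = M/p_1, x_2* = 0.
Numerically: x_1* = 9.9206, x_2* = 0.

x_1* = 9.9206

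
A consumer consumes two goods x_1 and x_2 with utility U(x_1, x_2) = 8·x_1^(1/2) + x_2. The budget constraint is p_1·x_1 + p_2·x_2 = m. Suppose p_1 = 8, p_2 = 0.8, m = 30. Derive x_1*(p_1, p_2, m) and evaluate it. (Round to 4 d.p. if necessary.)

Set MRS = p_1/p_2: 4·x_1^(−1/2) = p_1/p_2.
Solve: √x_1 = 4·p_2/p_1, so x_1*(p_1,p_2) = (4·p_2/p_1)², and x_2* = (m − p_1·x_1*)/p_2.
Plugging in: x_1* = (4·0.8/8)² = 0.16.

x_1* = 0.16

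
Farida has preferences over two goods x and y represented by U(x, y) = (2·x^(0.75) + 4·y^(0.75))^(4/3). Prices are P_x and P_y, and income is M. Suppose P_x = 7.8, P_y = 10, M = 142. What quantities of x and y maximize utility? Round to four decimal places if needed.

x* = 2.1186, y* = 12.5475

MRS = MU_x/MU_y = (1/2)·(y/x)^(0.25). Set equal to P_x/P_y.
Hence y/x = (2·P_x/P_y)^(1/(0.25)), i.e. raised to the 4 power.
Substitute y = (y/x)·x into the budget: x* = M/(P_x + P_y·(y/x)).
Numerically y/x = 5.922409, so x* = 142/(7.8 + 10·5.922409) = 2.1186 and y* = 5.922409·2.1186 = 12.5475.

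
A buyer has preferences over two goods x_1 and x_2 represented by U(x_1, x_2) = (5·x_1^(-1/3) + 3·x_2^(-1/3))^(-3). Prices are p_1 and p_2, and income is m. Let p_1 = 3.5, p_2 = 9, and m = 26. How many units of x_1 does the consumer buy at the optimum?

x_1* = 3.9868

From the CES first-order condition, (5/3)·(x_2/x_1)^(4/3) = p_1/p_2.
Hence x_2/x_1 = ((3/5)·p_1/p_2)^(1/(4/3)), i.e. raised to the 0.75 power.
Substitute x_2 = (x_2/x_1)·x_1 into the budget: x_1* = m/(p_1 + p_2·(x_2/x_1)).
Numerically x_2/x_1 = 0.335724, so x_1* = 26/(3.5 + 9·0.335724) = 3.9868.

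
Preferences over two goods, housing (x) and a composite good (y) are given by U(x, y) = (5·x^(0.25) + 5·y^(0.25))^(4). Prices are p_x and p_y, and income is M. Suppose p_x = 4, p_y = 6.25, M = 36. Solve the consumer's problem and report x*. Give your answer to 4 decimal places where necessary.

x* = 4.8341

Substitute y = (y/x)·x into the budget: x* = M/(p_x + p_y·(y/x)).
Numerically y/x = 0.551535, so x* = 36/(4 + 6.25·0.551535) = 4.8341.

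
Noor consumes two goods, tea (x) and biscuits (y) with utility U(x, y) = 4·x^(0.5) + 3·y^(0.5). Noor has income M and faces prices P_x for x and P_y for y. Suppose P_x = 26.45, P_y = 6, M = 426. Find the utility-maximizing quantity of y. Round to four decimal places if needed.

y* = 50.5959

MRS = MU_x/MU_y = (4/3)·(y/x)^(0.5). Set equal to P_x/P_y.
Hence y/x = ((3/4)·P_x/P_y)^(1/(0.5)), i.e. raised to the 2 power.
Substitute y = (y/x)·x into the budget: x* = M/(P_x + P_y·(y/x)).
Numerically y/x = 10.931289, so x* = 426/(26.45 + 6·10.931289) = 4.6285 and y* = 10.931289·4.6285 = 50.5959.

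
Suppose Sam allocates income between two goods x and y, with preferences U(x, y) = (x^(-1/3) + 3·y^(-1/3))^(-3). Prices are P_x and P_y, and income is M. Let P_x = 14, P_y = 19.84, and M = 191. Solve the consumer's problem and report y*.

y* = 6.8663

From the CES first-order condition, (1/3)·(y/x)^(4/3) = P_x/P_y.
Hence y/x = (3·P_x/P_y)^(1/(4/3)), i.e. raised to the 0.75 power.
With the ratio pinned down, the budget gives x* = M/(P_x + P_y·(y/x)) and y* = (y/x)·x*.
Numerically y/x = 1.755015, so x* = 191/(14 + 19.84·1.755015) = 3.9124 and y* = 1.755015·3.9124 = 6.8663.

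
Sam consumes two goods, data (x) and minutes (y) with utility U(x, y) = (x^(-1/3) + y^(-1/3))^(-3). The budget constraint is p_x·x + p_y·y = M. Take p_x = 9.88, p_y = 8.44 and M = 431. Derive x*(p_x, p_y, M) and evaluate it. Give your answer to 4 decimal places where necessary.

MU_x ∝ x^(-4/3), MU_y ∝ y^(-4/3), so MRS = (y/x)^(4/3) = p_x/p_y.
Hence y/x = (p_x/p_y)^(1/(4/3)), i.e. raised to the 0.75 power.
Substitute y = (y/x)·x into the budget: x* = M/(p_x + p_y·(y/x)).
Numerically y/x = 1.12541, so x* = 431/(9.88 + 8.44·1.12541) = 22.2412.

x* = 22.2412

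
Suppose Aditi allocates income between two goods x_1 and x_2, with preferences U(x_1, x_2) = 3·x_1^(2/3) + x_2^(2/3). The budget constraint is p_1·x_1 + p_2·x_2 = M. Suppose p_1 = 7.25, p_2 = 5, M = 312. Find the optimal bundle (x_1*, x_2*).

x_1* = 39.9255, x_2* = 4.5081

MU_x_1 ∝ 3·x_1^(-1/3), MU_x_2 ∝ x_2^(-1/3), so MRS = 3·(x_2/x_1)^(1/3) = p_1/p_2.
Hence x_2/x_1 = ((1/3)·p_1/p_2)^(1/(1/3)), i.e. raised to the 3 power.
With the ratio pinned down, the budget gives x_1* = M/(p_1 + p_2·(x_2/x_1)) and x_2* = (x_2/x_1)·x_1*.
Numerically x_2/x_1 = 0.112912, so x_1* = 312/(7.25 + 5·0.112912) = 39.9255 and x_2* = 0.112912·39.9255 = 4.5081.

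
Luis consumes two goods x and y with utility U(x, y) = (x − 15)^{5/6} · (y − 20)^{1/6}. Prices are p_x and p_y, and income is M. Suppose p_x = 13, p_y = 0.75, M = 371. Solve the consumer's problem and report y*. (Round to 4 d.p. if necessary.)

This is Cobb-Douglas in (x−15, y−20): tangency gives 5/6·p_y·(y−20) = 1/6·p_x·(x−15).
Substituting into the budget: x* = 15 + 5/6·(M − 15·p_x − 20·p_y)/p_x, and y* = 20 + 1/6·(…)/p_y.
Discretionary income = 371 − 15·13 − 20·0.75 = 161; y* = 20 + 1/6·161/0.75 = 55.7778.

y* = 55.7778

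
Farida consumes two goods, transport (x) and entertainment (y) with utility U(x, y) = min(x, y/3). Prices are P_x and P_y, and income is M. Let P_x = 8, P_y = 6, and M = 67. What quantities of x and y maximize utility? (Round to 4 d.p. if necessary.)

x* = 2.5769, y* = 7.7308

With perfect complements, no substitution: consume in ratio x:y = 1:3.
Budget: P_x·x + P_y·3·x = M, so (P_x + 3·P_y)·x = M.
Demand: x*(P_x,P_y,M) = M/(P_x + 3·P_y), y* = 3·M/(P_x + 3·P_y).
Here 8 + 3·6 = 26, giving x* = 2.5769 and y* = 7.7308.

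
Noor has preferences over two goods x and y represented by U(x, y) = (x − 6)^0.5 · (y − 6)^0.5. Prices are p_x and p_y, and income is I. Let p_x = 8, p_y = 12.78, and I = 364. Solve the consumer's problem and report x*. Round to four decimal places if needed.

x* = 20.9575

Let x' = x−6, y' = y−6. MRS = y'/x' = p_x/p_y.
Substituting into the budget: x* = 6 + 0.5·(I − 6·p_x − 6·p_y)/p_x, and y* = 6 + 0.5·(…)/p_y.
Discretionary income = 364 − 6·8 − 6·12.78 = 239.32; x* = 6 + 0.5·239.32/8 = 20.9575.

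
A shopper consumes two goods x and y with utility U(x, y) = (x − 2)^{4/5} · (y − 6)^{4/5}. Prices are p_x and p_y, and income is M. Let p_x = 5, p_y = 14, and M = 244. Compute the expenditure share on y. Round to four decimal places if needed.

This is Cobb-Douglas in (x−2, y−6): tangency gives 0.8·p_y·(y−6) = 0.8·p_x·(x−2).
After buying the subsistence bundle (2, 6), a share 0.5 of the remaining income goes to x: x* = 2 + 0.5·(M − 2p_x − 6p_y)/p_x.
Discretionary income = 244 − 2·5 − 6·14 = 150; x* = 2 + 0.5·150/5 = 17; y* = 6 + 0.5·150/14 = 11.3571.
Expenditure on y: 14·11.3571 = 159; share = 0.6516.

share on y = 0.6516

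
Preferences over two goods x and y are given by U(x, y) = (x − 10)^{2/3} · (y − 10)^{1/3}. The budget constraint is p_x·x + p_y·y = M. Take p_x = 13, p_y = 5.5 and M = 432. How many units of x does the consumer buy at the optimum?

This is Cobb-Douglas in (x−10, y−10): tangency gives 2/3·p_y·(y−10) = 1/3·p_x·(x−10).
Substituting into the budget: x* = 10 + 2/3·(M − 10·p_x − 10·p_y)/p_x, and y* = 10 + 1/3·(…)/p_y.
Discretionary income = 432 − 10·13 − 10·5.5 = 247; x* = 10 + 2/3·247/13 = 22.6667.

x* = 22.6667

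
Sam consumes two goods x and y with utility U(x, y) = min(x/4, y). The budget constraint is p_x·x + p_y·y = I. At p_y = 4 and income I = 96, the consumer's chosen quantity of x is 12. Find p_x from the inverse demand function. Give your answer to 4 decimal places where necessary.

p_x = 7

Leontief preferences: the optimum is at the kink where x/4 = y/1, i.e. y = (1/4)·x.
Budget: p_x·x + p_y·(1/4)·x = I, so (4·p_x + p_y)·x = 4·I.
Demand: x*(p_x,p_y,I) = 4·I/(4·p_x + p_y), y* = I/(4·p_x + p_y).
Set x* = 12 in the demand function and solve for p_x: p_x = 7.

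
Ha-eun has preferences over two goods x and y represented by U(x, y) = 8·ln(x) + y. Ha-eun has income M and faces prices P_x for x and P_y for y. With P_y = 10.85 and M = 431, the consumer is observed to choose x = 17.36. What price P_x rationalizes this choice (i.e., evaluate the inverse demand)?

P_x = 5

Set MRS = P_x/P_y: (8/x)/1 = P_x/P_y.
So x*(P_x,P_y) = 8·P_y/P_x, independent of income; and y* = (M − 8·P_y)/P_y.
Set x* = 17.36 in the demand function and solve for P_x: P_x = 5.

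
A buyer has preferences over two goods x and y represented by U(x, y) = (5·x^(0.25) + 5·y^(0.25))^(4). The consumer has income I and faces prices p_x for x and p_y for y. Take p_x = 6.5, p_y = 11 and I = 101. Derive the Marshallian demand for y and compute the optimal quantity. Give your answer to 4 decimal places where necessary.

y* = 4.1894

From the CES first-order condition, (y/x)^(0.75) = p_x/p_y.
Solve for the ratio: y/x = [p_x/p_y]^(4/3).
With the ratio pinned down, the budget gives x* = I/(p_x + p_y·(y/x)) and y* = (y/x)·x*.
Numerically y/x = 0.495862, so x* = 101/(6.5 + 11·0.495862) = 8.4487 and y* = 0.495862·8.4487 = 4.1894.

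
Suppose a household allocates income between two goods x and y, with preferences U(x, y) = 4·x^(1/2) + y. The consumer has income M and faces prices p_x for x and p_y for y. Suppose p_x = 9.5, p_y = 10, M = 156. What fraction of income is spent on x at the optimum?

Utility is quasi-linear in y; the FOC for x is 2/√x = p_x/p_y.
Thus x* = (2·p_y/p_x)² — independent of M — with the rest of income spent on y.
Plugging in: x* = (2·10/9.5)² = 4.4321, y* = 11.3895.
Expenditure on x: 9.5·4.4321 = 42.1053; share = 0.2699.

share on x = 0.2699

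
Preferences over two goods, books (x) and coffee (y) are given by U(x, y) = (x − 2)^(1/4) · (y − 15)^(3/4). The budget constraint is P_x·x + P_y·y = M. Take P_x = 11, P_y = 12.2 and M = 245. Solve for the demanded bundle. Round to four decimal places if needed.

x* = 2.9091, y* = 17.459

Let x' = x−2, y' = y−15. MRS = (1/3)·y'/x' = P_x/P_y.
After buying the subsistence bundle (2, 15), a share 0.25 of the remaining income goes to x: x* = 2 + 0.25·(M − 2P_x − 15P_y)/P_x.
Discretionary income = 245 − 2·11 − 15·12.2 = 40; x* = 2 + 0.25·40/11 = 2.9091; y* = 15 + 0.75·40/12.2 = 17.459.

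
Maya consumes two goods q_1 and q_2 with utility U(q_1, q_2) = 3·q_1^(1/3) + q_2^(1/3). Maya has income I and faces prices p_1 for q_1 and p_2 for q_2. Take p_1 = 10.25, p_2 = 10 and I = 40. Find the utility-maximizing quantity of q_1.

q_1* = 3.2661

MU_q_1 ∝ 3·q_1^(-2/3), MU_q_2 ∝ q_2^(-2/3), so MRS = 3·(q_2/q_1)^(2/3) = p_1/p_2.
Solve for the ratio: q_2/q_1 = [(1/3)·p_1/p_2]^(1.5).
Substitute q_2 = (q_2/q_1)·q_1 into the budget: q_1* = I/(p_1 + p_2·(q_2/q_1)).
Numerically q_2/q_1 = 0.199712, so q_1* = 40/(10.25 + 10·0.199712) = 3.2661.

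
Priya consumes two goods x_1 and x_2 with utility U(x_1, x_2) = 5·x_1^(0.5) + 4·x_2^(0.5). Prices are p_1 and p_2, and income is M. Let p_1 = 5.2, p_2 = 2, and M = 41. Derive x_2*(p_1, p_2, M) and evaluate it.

x_2* = 12.8048

MU_x_1 ∝ 5·x_1^(-0.5), MU_x_2 ∝ 4·x_2^(-0.5), so MRS = (5/4)·(x_2/x_1)^(0.5) = p_1/p_2.
Hence x_2/x_1 = ((4/5)·p_1/p_2)^(1/(0.5)), i.e. raised to the 2 power.
Substitute x_2 = (x_2/x_1)·x_1 into the budget: x_1* = M/(p_1 + p_2·(x_2/x_1)).
Numerically x_2/x_1 = 4.3264, so x_1* = 41/(5.2 + 2·4.3264) = 2.9597 and x_2* = 4.3264·2.9597 = 12.8048.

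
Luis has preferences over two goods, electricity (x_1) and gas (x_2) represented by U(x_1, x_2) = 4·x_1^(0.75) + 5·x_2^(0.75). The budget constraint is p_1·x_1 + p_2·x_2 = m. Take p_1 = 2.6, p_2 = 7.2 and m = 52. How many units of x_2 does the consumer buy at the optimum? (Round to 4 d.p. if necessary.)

x_2* = 0.7447

With the ratio pinned down, the budget gives x_1* = m/(p_1 + p_2·(x_2/x_1)) and x_2* = (x_2/x_1)·x_1*.
Numerically x_2/x_1 = 0.041515, so x_1* = 52/(2.6 + 7.2·0.041515) = 17.9378 and x_2* = 0.041515·17.9378 = 0.7447.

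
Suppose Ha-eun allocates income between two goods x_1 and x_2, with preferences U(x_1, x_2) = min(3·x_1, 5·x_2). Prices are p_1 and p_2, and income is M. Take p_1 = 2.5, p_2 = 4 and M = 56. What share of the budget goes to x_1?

Leontief preferences: the optimum is at the kink where x_1/5 = x_2/3, i.e. x_2 = (3/5)·x_1.
Budget: p_1·x_1 + p_2·(3/5)·x_1 = M, so (5·p_1 + 3·p_2)·x_1 = 5·M.
Demand: x_1*(p_1,p_2,M) = 5·M/(5·p_1 + 3·p_2), x_2* = 3·M/(5·p_1 + 3·p_2).
Here 5·2.5 + 3·4 = 24.5, giving x_1* = 11.4286 and x_2* = 6.8571.
Expenditure on x_1: 2.5·11.4286 = 28.5714; share = 0.5102.

share on x_1 = 0.5102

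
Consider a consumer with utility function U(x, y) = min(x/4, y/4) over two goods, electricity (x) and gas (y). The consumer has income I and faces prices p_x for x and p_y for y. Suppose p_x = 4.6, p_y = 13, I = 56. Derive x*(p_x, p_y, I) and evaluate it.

Leontief preferences: the optimum is at the kink where x/4 = y/4, i.e. y = x.
Budget: p_x·x + p_y·x = I, so (4·p_x + 4·p_y)·x = 4·I.
Demand: x*(p_x,p_y,I) = 4·I/(4·p_x + 4·p_y), y* = 4·I/(4·p_x + 4·p_y).
Here 4·4.6 + 4·13 = 70.4, giving x* = 3.1818.

x* = 3.1818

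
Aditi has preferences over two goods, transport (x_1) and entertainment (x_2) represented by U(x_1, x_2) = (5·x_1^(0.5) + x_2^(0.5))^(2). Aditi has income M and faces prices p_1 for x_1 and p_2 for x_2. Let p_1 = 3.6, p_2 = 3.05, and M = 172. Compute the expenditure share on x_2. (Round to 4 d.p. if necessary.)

From the CES first-order condition, 5·(x_2/x_1)^(0.5) = p_1/p_2.
Hence x_2/x_1 = ((1/5)·p_1/p_2)^(1/(0.5)), i.e. raised to the 2 power.
Substitute x_2 = (x_2/x_1)·x_1 into the budget: x_1* = M/(p_1 + p_2·(x_2/x_1)).
Numerically x_2/x_1 = 0.055727, so x_1* = 172/(3.6 + 3.05·0.055727) = 45.6237 and x_2* = 0.055727·45.6237 = 2.5425.
Expenditure on x_2: 3.05·2.5425 = 7.7545; share = 0.0451.

share on x_2 = 0.0451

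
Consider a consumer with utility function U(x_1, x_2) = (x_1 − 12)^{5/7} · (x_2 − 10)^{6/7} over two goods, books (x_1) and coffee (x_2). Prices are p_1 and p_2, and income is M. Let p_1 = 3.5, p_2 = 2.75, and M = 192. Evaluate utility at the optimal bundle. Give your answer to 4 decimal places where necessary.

V = 111.1585

MRS = (5/6)·(x_2−10)/(x_1−12). Tangency with p_1/p_2 gives x_2−10 = (6/5)·(p_1/p_2)·(x_1−12).
After buying the subsistence bundle (12, 10), a share 5/11 of the remaining income goes to x_1: x_1* = 12 + 5/11·(M − 12p_1 − 10p_2)/p_1.
Discretionary income = 192 − 12·3.5 − 10·2.75 = 122.5; x_1* = 12 + 5/11·122.5/3.5 = 27.9091; x_2* = 10 + 6/11·122.5/2.75 = 34.2975.
Utility at the optimum: U(27.9091, 34.2975) = 111.1585.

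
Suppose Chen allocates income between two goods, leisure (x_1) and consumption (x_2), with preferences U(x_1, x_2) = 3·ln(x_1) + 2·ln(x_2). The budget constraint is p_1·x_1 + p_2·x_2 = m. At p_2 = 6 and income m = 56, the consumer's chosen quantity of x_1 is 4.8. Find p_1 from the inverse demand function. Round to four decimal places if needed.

p_1 = 7

Tangency: MRS = (3/2)·x_2/x_1 = p_1/p_2.
So 3·p_2·x_2 = 2·p_1·x_1; combined with the budget, a share 0.6 of income goes to x_1.
Demand: x_1*(p_1,p_2,m) = 0.6·m/p_1 and x_2* = 0.4·m/p_2.
Set x_1* = 4.8 in the demand function and solve for p_1: p_1 = 7.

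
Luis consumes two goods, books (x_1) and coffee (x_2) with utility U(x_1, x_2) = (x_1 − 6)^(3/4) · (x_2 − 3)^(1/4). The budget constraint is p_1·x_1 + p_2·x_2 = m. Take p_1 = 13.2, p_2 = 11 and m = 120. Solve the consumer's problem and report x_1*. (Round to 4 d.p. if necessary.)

This is Cobb-Douglas in (x_1−6, x_2−3): tangency gives 0.75·p_2·(x_2−3) = 0.25·p_1·(x_1−6).
Substituting into the budget: x_1* = 6 + 0.75·(m − 6·p_1 − 3·p_2)/p_1, and x_2* = 3 + 0.25·(…)/p_2.
Discretionary income = 120 − 6·13.2 − 3·11 = 7.8; x_1* = 6 + 0.75·7.8/13.2 = 6.4432.

x_1* = 6.4432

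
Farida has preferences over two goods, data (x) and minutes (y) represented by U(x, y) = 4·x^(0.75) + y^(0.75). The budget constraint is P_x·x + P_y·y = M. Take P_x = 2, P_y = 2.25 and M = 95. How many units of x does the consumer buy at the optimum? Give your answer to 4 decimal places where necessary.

x* = 47.37

With the ratio pinned down, the budget gives x* = M/(P_x + P_y·(y/x)) and y* = (y/x)·x*.
Numerically y/x = 0.002439, so x* = 95/(2 + 2.25·0.002439) = 47.37.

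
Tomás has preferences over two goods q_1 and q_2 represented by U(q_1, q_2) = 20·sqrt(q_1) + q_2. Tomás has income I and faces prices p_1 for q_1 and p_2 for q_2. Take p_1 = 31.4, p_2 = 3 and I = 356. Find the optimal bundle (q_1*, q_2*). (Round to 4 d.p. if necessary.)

q_1* = 0.9128, q_2* = 109.1125

MU_q_1 = 10/√q_1, MU_q_2 = 1. Tangency: 10/√q_1 = p_1/p_2.
Thus q_1* = (10·p_2/p_1)² — independent of I — with the rest of income spent on q_2.
Plugging in: q_1* = (10·3/31.4)² = 0.9128, q_2* = 109.1125.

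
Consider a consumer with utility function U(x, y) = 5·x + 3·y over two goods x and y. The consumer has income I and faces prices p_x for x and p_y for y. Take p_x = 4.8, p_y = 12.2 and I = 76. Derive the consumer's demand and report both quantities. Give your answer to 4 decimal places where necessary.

x* = 15.8333, y* = 0

Perfect substitutes: compare marginal utility per dollar. 5/p_x vs 3/p_y → 1.0417 vs 0.2459.
x gives more utility per dollar, so spend all income on x: x* = I/p_x, y* = 0.
Numerically: x* = 15.8333, y* = 0.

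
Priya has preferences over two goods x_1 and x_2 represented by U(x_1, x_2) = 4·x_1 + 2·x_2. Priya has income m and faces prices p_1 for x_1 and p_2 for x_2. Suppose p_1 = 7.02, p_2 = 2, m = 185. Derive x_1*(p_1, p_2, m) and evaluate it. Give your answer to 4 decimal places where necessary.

Linear utility — the consumer picks whichever good has higher MU/price: 4/7.02 = 0.5698 vs 2/2 = 1.
x_2 gives more utility per dollar, so spend all income on x_2: x_2* = m/p_2, x_1* = 0.
Numerically: x_1* = 0, x_2* = 92.5.

x_1* = 0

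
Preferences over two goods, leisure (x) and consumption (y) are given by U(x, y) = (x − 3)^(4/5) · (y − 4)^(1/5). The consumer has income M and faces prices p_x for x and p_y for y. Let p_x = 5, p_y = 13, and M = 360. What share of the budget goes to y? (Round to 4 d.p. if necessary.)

share on y = 0.3072

Let x' = x−3, y' = y−4. MRS = 4·y'/x' = p_x/p_y.
Substituting into the budget: x* = 3 + 0.8·(M − 3·p_x − 4·p_y)/p_x, and y* = 4 + 0.2·(…)/p_y.
Discretionary income = 360 − 3·5 − 4·13 = 293; x* = 3 + 0.8·293/5 = 49.88; y* = 4 + 0.2·293/13 = 8.5077.
Expenditure on y: 13·8.5077 = 110.6; share = 0.3072.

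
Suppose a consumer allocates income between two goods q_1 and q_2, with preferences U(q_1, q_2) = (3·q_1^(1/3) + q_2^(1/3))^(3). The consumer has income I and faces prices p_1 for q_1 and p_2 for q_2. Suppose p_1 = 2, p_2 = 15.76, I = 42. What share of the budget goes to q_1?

With the ratio pinned down, the budget gives q_1* = I/(p_1 + p_2·(q_2/q_1)) and q_2* = (q_2/q_1)·q_1*.
Numerically q_2/q_1 = 0.0087, so q_1* = 42/(2 + 15.76·0.0087) = 19.6527 and q_2* = 0.0087·19.6527 = 0.171.
Expenditure on q_1: 2·19.6527 = 39.3053; share = 0.9358.

share on q_1 = 0.9358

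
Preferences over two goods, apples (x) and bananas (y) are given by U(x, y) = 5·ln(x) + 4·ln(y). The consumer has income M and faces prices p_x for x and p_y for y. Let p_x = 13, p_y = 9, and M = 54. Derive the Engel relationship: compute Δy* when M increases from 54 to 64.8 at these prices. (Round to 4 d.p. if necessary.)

Demand: x*(p_x,p_y,M) = 5/9·M/p_x and y* = 4/9·M/p_y.
At p_x=13, p_y=9, M=54: y* = 4/9·54/9 = 2.6667.
At M' = 64.8: y* = 3.2. Change: 3.2 − 2.6667 = 0.5333.

Δy* = 0.5333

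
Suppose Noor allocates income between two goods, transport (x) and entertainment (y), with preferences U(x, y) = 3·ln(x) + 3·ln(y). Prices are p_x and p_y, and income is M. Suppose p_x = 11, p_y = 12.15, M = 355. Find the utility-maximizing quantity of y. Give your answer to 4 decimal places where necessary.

Tangency: MRS = y/x = p_x/p_y.
So 3·p_y·y = 3·p_x·x; combined with the budget, a share 0.5 of income goes to x.
Demand: x*(p_x,p_y,M) = 0.5·M/p_x and y* = 0.5·M/p_y.
At p_x=11, p_y=12.15, M=355: y* = 0.5·355/12.15 = 14.6091.

y* = 14.6091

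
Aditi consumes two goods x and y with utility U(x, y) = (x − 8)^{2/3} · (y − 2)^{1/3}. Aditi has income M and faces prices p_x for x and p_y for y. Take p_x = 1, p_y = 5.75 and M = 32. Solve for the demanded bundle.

x* = 16.3333, y* = 2.7246

Substituting into the budget: x* = 8 + 2/3·(M − 8·p_x − 2·p_y)/p_x, and y* = 2 + 1/3·(…)/p_y.
Discretionary income = 32 − 8·1 − 2·5.75 = 12.5; x* = 8 + 2/3·12.5/1 = 16.3333; y* = 2 + 1/3·12.5/5.75 = 2.7246.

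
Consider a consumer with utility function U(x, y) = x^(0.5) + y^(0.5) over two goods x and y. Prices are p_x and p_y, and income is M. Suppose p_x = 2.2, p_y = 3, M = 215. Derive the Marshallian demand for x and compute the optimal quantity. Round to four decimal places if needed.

MRS = MU_x/MU_y = (y/x)^(0.5). Set equal to p_x/p_y.
Hence y/x = (p_x/p_y)^(1/(0.5)), i.e. raised to the 2 power.
Substitute y = (y/x)·x into the budget: x* = M/(p_x + p_y·(y/x)).
Numerically y/x = 0.537778, so x* = 215/(2.2 + 3·0.537778) = 56.3811.

x* = 56.3811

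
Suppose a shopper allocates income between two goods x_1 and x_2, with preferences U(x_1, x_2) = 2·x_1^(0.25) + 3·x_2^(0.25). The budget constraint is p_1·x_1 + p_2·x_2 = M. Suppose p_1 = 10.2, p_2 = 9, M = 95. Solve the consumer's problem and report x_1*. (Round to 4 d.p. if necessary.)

MRS = MU_x_1/MU_x_2 = (2/3)·(x_2/x_1)^(0.75). Set equal to p_1/p_2.
Hence x_2/x_1 = ((3/2)·p_1/p_2)^(1/(0.75)), i.e. raised to the 4/3 power.
Substitute x_2 = (x_2/x_1)·x_1 into the budget: x_1* = M/(p_1 + p_2·(x_2/x_1)).
Numerically x_2/x_1 = 2.028921, so x_1* = 95/(10.2 + 9·2.028921) = 3.338.

x_1* = 3.338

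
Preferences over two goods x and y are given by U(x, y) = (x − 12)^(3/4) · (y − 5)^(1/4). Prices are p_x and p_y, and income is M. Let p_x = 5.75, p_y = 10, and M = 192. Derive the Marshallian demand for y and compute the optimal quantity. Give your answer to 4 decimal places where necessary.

MRS = 3·(y−5)/(x−12). Tangency with p_x/p_y gives y−5 = (1/3)·(p_x/p_y)·(x−12).
Substituting into the budget: x* = 12 + 0.75·(M − 12·p_x − 5·p_y)/p_x, and y* = 5 + 0.25·(…)/p_y.
Discretionary income = 192 − 12·5.75 − 5·10 = 73; y* = 5 + 0.25·73/10 = 6.825.

y* = 6.825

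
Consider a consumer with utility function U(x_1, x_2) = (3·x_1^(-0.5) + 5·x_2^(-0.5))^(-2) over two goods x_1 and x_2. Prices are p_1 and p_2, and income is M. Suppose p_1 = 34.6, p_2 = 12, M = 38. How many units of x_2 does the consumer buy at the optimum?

MRS = MU_x_1/MU_x_2 = (3/5)·(x_2/x_1)^(1.5). Set equal to p_1/p_2.
Hence x_2/x_1 = ((5/3)·p_1/p_2)^(1/(1.5)), i.e. raised to the 2/3 power.
With the ratio pinned down, the budget gives x_1* = M/(p_1 + p_2·(x_2/x_1)) and x_2* = (x_2/x_1)·x_1*.
Numerically x_2/x_1 = 2.84771, so x_1* = 38/(34.6 + 12·2.84771) = 0.5525 and x_2* = 2.84771·0.5525 = 1.5735.

x_2* = 1.5735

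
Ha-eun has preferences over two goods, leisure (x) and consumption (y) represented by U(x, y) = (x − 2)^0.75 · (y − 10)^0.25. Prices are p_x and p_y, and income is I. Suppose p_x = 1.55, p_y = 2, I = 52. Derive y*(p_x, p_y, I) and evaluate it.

MRS = 3·(y−10)/(x−2). Tangency with p_x/p_y gives y−10 = (1/3)·(p_x/p_y)·(x−2).
After buying the subsistence bundle (2, 10), a share 0.75 of the remaining income goes to x: x* = 2 + 0.75·(I − 2p_x − 10p_y)/p_x.
Discretionary income = 52 − 2·1.55 − 10·2 = 28.9; y* = 10 + 0.25·28.9/2 = 13.6125.

y* = 13.6125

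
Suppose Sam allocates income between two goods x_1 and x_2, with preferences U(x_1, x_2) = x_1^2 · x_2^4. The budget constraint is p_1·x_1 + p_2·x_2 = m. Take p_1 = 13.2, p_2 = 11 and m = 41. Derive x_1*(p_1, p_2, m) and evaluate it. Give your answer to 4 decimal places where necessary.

MU_x_1/MU_x_2 = (2·x_2)/(4·x_1); tangency sets this equal to p_1/p_2.
So 2·p_2·x_2 = 4·p_1·x_1; combined with the budget, a share 1/3 of income goes to x_1.
Demand: x_1*(p_1,p_2,m) = 1/3·m/p_1 and x_2* = 2/3·m/p_2.
At p_1=13.2, p_2=11, m=41: x_1* = 1/3·41/13.2 = 1.0354.

x_1* = 1.0354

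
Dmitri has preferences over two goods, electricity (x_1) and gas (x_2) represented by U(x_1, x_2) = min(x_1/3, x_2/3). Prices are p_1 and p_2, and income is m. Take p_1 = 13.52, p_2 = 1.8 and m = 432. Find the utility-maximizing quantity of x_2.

x_2* = 28.1984

Here 3·13.52 + 3·1.8 = 45.96, giving x_2* = 28.1984.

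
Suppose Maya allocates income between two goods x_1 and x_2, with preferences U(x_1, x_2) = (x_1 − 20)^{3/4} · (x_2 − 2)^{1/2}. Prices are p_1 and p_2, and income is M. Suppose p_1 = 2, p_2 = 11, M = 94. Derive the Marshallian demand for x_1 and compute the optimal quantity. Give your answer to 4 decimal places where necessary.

Let x_1' = x_1−20, x_2' = x_2−2. MRS = (3/2)·x_2'/x_1' = p_1/p_2.
After buying the subsistence bundle (20, 2), a share 0.6 of the remaining income goes to x_1: x_1* = 20 + 0.6·(M − 20p_1 − 2p_2)/p_1.
Discretionary income = 94 − 20·2 − 2·11 = 32; x_1* = 20 + 0.6·32/2 = 29.6.

x_1* = 29.6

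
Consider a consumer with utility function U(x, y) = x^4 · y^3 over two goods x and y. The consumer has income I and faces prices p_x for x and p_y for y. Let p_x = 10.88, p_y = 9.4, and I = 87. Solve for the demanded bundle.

x* = 4.5693, y* = 3.9666

Tangency: MRS = (4/3)·y/x = p_x/p_y.
Rearranging, p_y·y = (3/4)·p_x·x. Substituting into the budget gives p_x·x·(1 + (3/4)) = I.
Demand: x*(p_x,p_y,I) = 4/7·I/p_x and y* = 3/7·I/p_y.
At p_x=10.88, p_y=9.4, I=87: x* = 4/7·87/10.88 = 4.5693, y* = 3.9666.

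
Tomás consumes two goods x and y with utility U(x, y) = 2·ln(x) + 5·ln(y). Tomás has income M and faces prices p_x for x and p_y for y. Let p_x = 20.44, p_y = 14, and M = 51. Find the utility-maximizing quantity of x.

x* = 0.7129

The MRS is (2/5)·y/x. Set MRS = p_x/p_y.
Rearranging, p_y·y = (5/2)·p_x·x. Substituting into the budget gives p_x·x·(1 + (5/2)) = M.
Demand: x*(p_x,p_y,M) = 2/7·M/p_x and y* = 5/7·M/p_y.
At p_x=20.44, p_y=14, M=51: x* = 2/7·51/20.44 = 0.7129.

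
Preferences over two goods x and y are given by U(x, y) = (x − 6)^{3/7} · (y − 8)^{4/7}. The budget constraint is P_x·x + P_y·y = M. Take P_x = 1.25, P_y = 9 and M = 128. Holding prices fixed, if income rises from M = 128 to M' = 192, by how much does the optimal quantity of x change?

Discretionary income = 128 − 6·1.25 − 8·9 = 48.5; x* = 6 + 3/7·48.5/1.25 = 22.6286.
At M' = 192: x* = 44.5714. Change: 44.5714 − 22.6286 = 21.9429.

Δx* = 21.9429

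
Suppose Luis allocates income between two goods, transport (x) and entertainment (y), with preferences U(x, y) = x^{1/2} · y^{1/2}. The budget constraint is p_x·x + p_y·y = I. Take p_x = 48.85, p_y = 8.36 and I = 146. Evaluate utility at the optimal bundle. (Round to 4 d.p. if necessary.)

The MRS is y/x. Set MRS = p_x/p_y.
Rearranging, p_y·y = p_x·x. Substituting into the budget gives p_x·x·(1 + 1) = I.
Demand: x*(p_x,p_y,I) = 0.5·I/p_x and y* = 0.5·I/p_y.
At p_x=48.85, p_y=8.36, I=146: x* = 0.5·146/48.85 = 1.4944, y* = 8.7321.
Utility at the optimum: U(1.4944, 8.7321) = 3.6123.

V = 3.6123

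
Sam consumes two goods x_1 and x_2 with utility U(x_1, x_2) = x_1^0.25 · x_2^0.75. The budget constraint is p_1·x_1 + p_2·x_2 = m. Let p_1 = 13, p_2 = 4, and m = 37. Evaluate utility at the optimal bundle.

At p_1=13, p_2=4, m=37: x_1* = 0.25·37/13 = 0.7115, x_2* = 6.9375.
Utility at the optimum: U(0.7115, 6.9375) = 3.926.

V = 3.926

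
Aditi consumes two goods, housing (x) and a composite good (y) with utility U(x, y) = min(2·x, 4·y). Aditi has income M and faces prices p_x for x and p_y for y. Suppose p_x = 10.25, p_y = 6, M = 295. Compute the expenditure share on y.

share on y = 0.2264

Leontief preferences: the optimum is at the kink where x/4 = y/2, i.e. y = (1/2)·x.
Budget: p_x·x + p_y·(1/2)·x = M, so (4·p_x + 2·p_y)·x = 4·M.
Demand: x*(p_x,p_y,M) = 4·M/(4·p_x + 2·p_y), y* = 2·M/(4·p_x + 2·p_y).
Here 4·10.25 + 2·6 = 53, giving x* = 22.2642 and y* = 11.1321.
Expenditure on y: 6·11.1321 = 66.7925; share = 0.2264.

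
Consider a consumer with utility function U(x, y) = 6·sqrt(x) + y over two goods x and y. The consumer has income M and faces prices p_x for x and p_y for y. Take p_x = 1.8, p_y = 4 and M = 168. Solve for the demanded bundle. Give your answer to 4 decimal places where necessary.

x* = 44.4444, y* = 22

Solve: √x = 3·p_y/p_x, so x*(p_x,p_y) = (3·p_y/p_x)², and y* = (M − p_x·x*)/p_y.
Plugging in: x* = (3·4/1.8)² = 44.4444, y* = 22.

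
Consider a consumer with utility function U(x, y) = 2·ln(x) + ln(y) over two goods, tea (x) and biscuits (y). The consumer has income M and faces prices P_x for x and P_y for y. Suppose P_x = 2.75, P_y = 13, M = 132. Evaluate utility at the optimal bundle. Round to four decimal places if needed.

Tangency: MRS = 2·y/x = P_x/P_y.
Rearranging, P_y·y = (1/2)·P_x·x. Substituting into the budget gives P_x·x·(1 + (1/2)) = M.
Demand: x*(P_x,P_y,M) = 2/3·M/P_x and y* = 1/3·M/P_y.
At P_x=2.75, P_y=13, M=132: x* = 2/3·132/2.75 = 32, y* = 3.3846.
Utility at the optimum: U(32, 3.3846) = 8.1507.

V = 8.1507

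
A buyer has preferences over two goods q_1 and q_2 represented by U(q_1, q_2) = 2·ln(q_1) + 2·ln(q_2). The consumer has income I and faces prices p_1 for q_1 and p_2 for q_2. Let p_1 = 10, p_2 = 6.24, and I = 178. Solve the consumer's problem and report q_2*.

Demand: q_1*(p_1,p_2,I) = 0.5·I/p_1 and q_2* = 0.5·I/p_2.
At p_1=10, p_2=6.24, I=178: q_2* = 0.5·178/6.24 = 14.2628.

q_2* = 14.2628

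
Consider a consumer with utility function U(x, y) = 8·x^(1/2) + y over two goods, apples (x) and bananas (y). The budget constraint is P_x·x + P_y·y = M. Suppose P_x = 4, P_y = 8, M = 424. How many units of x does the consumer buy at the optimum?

Set MRS = P_x/P_y: 4·x^(−1/2) = P_x/P_y.
Thus x* = (4·P_y/P_x)² — independent of M — with the rest of income spent on y.
Plugging in: x* = (4·8/4)² = 64.

x* = 64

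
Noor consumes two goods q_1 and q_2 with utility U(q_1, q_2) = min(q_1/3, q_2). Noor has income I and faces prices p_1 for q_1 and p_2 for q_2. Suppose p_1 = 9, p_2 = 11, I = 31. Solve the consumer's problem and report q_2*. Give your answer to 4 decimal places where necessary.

q_2* = 0.8158

With perfect complements, no substitution: consume in ratio q_1:q_2 = 3:1.
Budget: p_1·q_1 + p_2·(1/3)·q_1 = I, so (3·p_1 + p_2)·q_1 = 3·I.
Demand: q_1*(p_1,p_2,I) = 3·I/(3·p_1 + p_2), q_2* = I/(3·p_1 + p_2).
Here 3·9 + 11 = 38, giving q_2* = 0.8158.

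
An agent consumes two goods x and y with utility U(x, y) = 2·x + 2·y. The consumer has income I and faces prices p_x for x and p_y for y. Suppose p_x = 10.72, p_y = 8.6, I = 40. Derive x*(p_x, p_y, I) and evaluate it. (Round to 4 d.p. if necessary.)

Linear utility — the consumer picks whichever good has higher MU/price: 2/10.72 = 0.1866 vs 2/8.6 = 0.2326.
y gives more utility per dollar, so spend all income on y: y* = I/p_y, x* = 0.
Numerically: x* = 0, y* = 4.6512.

x* = 0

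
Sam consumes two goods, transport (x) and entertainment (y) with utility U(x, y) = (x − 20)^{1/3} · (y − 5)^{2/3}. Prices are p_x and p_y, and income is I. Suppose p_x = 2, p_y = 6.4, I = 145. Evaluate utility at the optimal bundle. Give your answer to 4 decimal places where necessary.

V = 8.8939

This is Cobb-Douglas in (x−20, y−5): tangency gives 1/3·p_y·(y−5) = 2/3·p_x·(x−20).
Substituting into the budget: x* = 20 + 1/3·(I − 20·p_x − 5·p_y)/p_x, and y* = 5 + 2/3·(…)/p_y.
Discretionary income = 145 − 20·2 − 5·6.4 = 73; x* = 20 + 1/3·73/2 = 32.1667; y* = 5 + 2/3·73/6.4 = 12.6042.
Utility at the optimum: U(32.1667, 12.6042) = 8.8939.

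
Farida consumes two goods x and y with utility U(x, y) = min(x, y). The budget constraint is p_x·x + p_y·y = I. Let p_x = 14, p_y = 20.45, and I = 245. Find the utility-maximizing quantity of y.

y* = 7.1118

With perfect complements, no substitution: consume in ratio x:y = 1:1.
Budget: p_x·x + p_y·x = I, so (p_x + p_y)·x = I.
Demand: x*(p_x,p_y,I) = I/(p_x + p_y), y* = I/(p_x + p_y).
Here 14 + 20.45 = 34.45, giving y* = 7.1118.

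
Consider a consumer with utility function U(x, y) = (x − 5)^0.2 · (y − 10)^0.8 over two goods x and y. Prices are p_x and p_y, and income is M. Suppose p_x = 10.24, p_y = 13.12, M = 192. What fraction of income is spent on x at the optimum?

share on x = 0.2767

After buying the subsistence bundle (5, 10), a share 0.2 of the remaining income goes to x: x* = 5 + 0.2·(M − 5p_x − 10p_y)/p_x.
Discretionary income = 192 − 5·10.24 − 10·13.12 = 9.6; x* = 5 + 0.2·9.6/10.24 = 5.1875; y* = 10 + 0.8·9.6/13.12 = 10.5854.
Expenditure on x: 10.24·5.1875 = 53.12; share = 0.2767.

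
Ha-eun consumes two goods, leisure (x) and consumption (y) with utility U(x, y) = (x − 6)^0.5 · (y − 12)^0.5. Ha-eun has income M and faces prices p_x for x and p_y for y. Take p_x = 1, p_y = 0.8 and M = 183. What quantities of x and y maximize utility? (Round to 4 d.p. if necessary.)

This is Cobb-Douglas in (x−6, y−12): tangency gives 0.5·p_y·(y−12) = 0.5·p_x·(x−6).
After buying the subsistence bundle (6, 12), a share 0.5 of the remaining income goes to x: x* = 6 + 0.5·(M − 6p_x − 12p_y)/p_x.
Discretionary income = 183 − 6·1 − 12·0.8 = 167.4; x* = 6 + 0.5·167.4/1 = 89.7; y* = 12 + 0.5·167.4/0.8 = 116.625.

x* = 89.7, y* = 116.625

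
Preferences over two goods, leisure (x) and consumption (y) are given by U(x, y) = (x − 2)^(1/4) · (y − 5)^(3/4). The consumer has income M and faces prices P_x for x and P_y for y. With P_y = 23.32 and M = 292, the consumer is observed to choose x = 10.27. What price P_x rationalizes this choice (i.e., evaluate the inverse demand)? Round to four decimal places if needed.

P_x = 5

Let x' = x−2, y' = y−5. MRS = (1/3)·y'/x' = P_x/P_y.
After buying the subsistence bundle (2, 5), a share 0.25 of the remaining income goes to x: x* = 2 + 0.25·(M − 2P_x − 5P_y)/P_x.
Set x* = 10.27 in the demand function and solve for P_x: P_x = 5.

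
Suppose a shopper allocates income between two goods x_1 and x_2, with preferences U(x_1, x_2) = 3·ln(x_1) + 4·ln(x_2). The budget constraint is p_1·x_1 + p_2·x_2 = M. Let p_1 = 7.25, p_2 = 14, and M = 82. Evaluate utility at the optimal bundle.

V = 9.5674

Tangency: MRS = (3/4)·x_2/x_1 = p_1/p_2.
Rearranging, p_2·x_2 = (4/3)·p_1·x_1. Substituting into the budget gives p_1·x_1·(1 + (4/3)) = M.
Demand: x_1*(p_1,p_2,M) = 3/7·M/p_1 and x_2* = 4/7·M/p_2.
At p_1=7.25, p_2=14, M=82: x_1* = 3/7·82/7.25 = 4.8473, x_2* = 3.3469.
Utility at the optimum: U(4.8473, 3.3469) = 9.5674.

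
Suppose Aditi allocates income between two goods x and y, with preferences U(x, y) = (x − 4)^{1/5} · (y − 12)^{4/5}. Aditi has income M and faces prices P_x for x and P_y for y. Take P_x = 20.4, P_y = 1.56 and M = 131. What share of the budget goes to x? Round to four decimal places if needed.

share on x = 0.6697

Let x' = x−4, y' = y−12. MRS = (1/4)·y'/x' = P_x/P_y.
Substituting into the budget: x* = 4 + 0.2·(M − 4·P_x − 12·P_y)/P_x, and y* = 12 + 0.8·(…)/P_y.
Discretionary income = 131 − 4·20.4 − 12·1.56 = 30.68; x* = 4 + 0.2·30.68/20.4 = 4.3008; y* = 12 + 0.8·30.68/1.56 = 27.7333.
Expenditure on x: 20.4·4.3008 = 87.736; share = 0.6697.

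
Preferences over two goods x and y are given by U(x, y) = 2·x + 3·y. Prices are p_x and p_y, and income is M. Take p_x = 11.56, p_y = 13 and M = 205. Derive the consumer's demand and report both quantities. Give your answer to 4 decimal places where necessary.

Perfect substitutes: compare marginal utility per dollar. 2/p_x vs 3/p_y → 0.173 vs 0.2308.
y gives more utility per dollar, so spend all income on y: y* = M/p_y, x* = 0.
Numerically: x* = 0, y* = 15.7692.

x* = 0, y* = 15.7692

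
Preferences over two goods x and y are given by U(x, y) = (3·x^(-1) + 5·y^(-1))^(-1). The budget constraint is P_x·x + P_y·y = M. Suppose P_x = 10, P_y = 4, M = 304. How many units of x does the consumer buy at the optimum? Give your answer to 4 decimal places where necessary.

MU_x ∝ 3·x^(-2), MU_y ∝ 5·y^(-2), so MRS = (3/5)·(y/x)^(2) = P_x/P_y.
Solve for the ratio: y/x = [(5/3)·P_x/P_y]^(0.5).
With the ratio pinned down, the budget gives x* = M/(P_x + P_y·(y/x)) and y* = (y/x)·x*.
Numerically y/x = 2.041241, so x* = 304/(10 + 4·2.041241) = 16.7355.

x* = 16.7355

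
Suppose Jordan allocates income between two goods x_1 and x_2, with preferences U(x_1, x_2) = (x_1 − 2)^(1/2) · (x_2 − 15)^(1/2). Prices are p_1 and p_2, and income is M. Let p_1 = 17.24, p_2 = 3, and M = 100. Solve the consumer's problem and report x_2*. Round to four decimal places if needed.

Substituting into the budget: x_1* = 2 + 0.5·(M − 2·p_1 − 15·p_2)/p_1, and x_2* = 15 + 0.5·(…)/p_2.
Discretionary income = 100 − 2·17.24 − 15·3 = 20.52; x_2* = 15 + 0.5·20.52/3 = 18.42.

x_2* = 18.42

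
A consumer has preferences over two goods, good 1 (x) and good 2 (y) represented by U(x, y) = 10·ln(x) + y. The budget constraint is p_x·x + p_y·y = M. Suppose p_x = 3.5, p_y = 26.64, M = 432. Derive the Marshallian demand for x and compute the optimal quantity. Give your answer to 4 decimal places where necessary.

Set MRS = p_x/p_y: (10/x)/1 = p_x/p_y.
So x*(p_x,p_y) = 10·p_y/p_x, independent of income; and y* = (M − 10·p_y)/p_y.
At the given prices: x* = 10·26.64/3.5 = 76.1143.

x* = 76.1143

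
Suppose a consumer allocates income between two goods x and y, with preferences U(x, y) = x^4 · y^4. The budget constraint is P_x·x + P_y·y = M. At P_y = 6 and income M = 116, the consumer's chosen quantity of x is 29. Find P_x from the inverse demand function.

P_x = 2

MU_x/MU_y = (4·y)/(4·x); tangency sets this equal to P_x/P_y.
So 4·P_y·y = 4·P_x·x; combined with the budget, a share 0.5 of income goes to x.
Demand: x*(P_x,P_y,M) = 0.5·M/P_x and y* = 0.5·M/P_y.
Set x* = 29 in the demand function and solve for P_x: P_x = 2.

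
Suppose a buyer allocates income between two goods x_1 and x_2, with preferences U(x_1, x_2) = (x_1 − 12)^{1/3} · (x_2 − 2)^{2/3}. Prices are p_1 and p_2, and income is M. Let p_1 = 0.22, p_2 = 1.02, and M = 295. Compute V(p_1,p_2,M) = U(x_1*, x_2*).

V = 251.1316

Discretionary income = 295 − 12·0.22 − 2·1.02 = 290.32; x_1* = 12 + 1/3·290.32/0.22 = 451.8788; x_2* = 2 + 2/3·290.32/1.02 = 191.7516.
Utility at the optimum: U(451.8788, 191.7516) = 251.1316.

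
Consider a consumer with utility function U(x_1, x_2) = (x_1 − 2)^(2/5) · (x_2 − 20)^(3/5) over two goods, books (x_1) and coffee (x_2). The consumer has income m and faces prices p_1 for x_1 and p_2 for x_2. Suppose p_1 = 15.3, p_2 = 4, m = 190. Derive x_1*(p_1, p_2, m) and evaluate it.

x_1* = 4.0758

This is Cobb-Douglas in (x_1−2, x_2−20): tangency gives 0.4·p_2·(x_2−20) = 0.6·p_1·(x_1−2).
Substituting into the budget: x_1* = 2 + 0.4·(m − 2·p_1 − 20·p_2)/p_1, and x_2* = 20 + 0.6·(…)/p_2.
Discretionary income = 190 − 2·15.3 − 20·4 = 79.4; x_1* = 2 + 0.4·79.4/15.3 = 4.0758.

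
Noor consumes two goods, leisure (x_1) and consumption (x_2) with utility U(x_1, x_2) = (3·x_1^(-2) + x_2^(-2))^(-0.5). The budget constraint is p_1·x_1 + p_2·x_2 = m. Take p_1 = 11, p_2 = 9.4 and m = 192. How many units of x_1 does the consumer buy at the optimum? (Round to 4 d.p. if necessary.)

MU_x_1 ∝ 3·x_1^(-3), MU_x_2 ∝ x_2^(-3), so MRS = 3·(x_2/x_1)^(3) = p_1/p_2.
Hence x_2/x_1 = ((1/3)·p_1/p_2)^(1/(3)), i.e. raised to the 1/3 power.
Substitute x_2 = (x_2/x_1)·x_1 into the budget: x_1* = m/(p_1 + p_2·(x_2/x_1)).
Numerically x_2/x_1 = 0.730659, so x_1* = 192/(11 + 9.4·0.730659) = 10.7454.

x_1* = 10.7454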